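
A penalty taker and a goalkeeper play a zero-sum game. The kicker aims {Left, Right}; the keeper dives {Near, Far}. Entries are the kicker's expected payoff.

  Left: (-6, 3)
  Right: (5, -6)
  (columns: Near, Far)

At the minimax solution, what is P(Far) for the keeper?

Row minima: Left → -6, Right → -6; maximin = -6.
Column maxima: Near → 5, Far → 3; minimax = 3.
-6 ≠ 3, so there is no saddle point; optimal play is mixed.
Let the kicker play Left with probability p. Expected payoff against Near: (-6)p + 5(1−p) = −11p + 5; against Far: 3p + (-6)(1−p) = 9p − 6.
Setting these equal: −11p + 5 = 9p − 6 ⇒ −20p = -11 ⇒ p = 11/20, and the value is (-11)·(11/20) + 5 = -21/20.
For the keeper: with q = P(Near), equating Left's and Right's payoffs gives −9q + 3 = 11q − 6 ⇒ q = 9/20.

11/20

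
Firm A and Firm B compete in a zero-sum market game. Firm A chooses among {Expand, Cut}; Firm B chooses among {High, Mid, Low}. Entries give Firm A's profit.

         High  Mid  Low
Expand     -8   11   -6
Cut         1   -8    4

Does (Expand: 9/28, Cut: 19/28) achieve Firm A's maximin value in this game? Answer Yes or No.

Against High this mix gives (9/28)·(-8) + (19/28)·1 = -53/28.
Against Mid this mix gives (9/28)·11 + (19/28)·(-8) = -53/28.
Against Low this mix gives (9/28)·(-6) + (19/28)·4 = 11/14.
All of Firm B's active replies (High, Mid) yield -53/28, and no column does worse for Firm A. The mix makes Firm B indifferent and guarantees -53/28, so it is optimal.

Yes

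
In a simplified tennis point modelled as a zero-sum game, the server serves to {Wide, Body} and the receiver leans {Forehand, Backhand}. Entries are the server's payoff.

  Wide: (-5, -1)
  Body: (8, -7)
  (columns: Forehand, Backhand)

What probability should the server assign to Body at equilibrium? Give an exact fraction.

4/19

Row minima: Wide → -5, Body → -7; maximin = -5.
Column maxima: Forehand → 8, Backhand → -1; minimax = -1.
-5 ≠ -1, so there is no saddle point; optimal play is mixed.
Let the server play Wide with probability p. Expected payoff against Forehand: (-5)p + 8(1−p) = −13p + 8; against Backhand: (-1)p + (-7)(1−p) = 6p − 7.
Setting these equal: −13p + 8 = 6p − 7 ⇒ −19p = -15 ⇒ p = 15/19, and the value is (-13)·(15/19) + 8 = -43/19.
For the receiver: with q = P(Forehand), equating Wide's and Body's payoffs gives −4q − 1 = 15q − 7 ⇒ q = 6/19.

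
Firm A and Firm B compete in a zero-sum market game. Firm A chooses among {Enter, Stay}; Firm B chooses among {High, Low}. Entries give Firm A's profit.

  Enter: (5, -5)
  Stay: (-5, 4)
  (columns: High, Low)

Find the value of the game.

-5/19

Row minima: Enter → -5, Stay → -5; maximin = -5.
Column maxima: High → 5, Low → 4; minimax = 4.
-5 ≠ 4, so there is no saddle point; optimal play is mixed.
Let Firm A play Enter with probability p. Expected payoff against High: 5p + (-5)(1−p) = 10p − 5; against Low: (-5)p + 4(1−p) = −9p + 4.
Setting these equal: 10p − 5 = −9p + 4 ⇒ 19p = 9 ⇒ p = 9/19, and the value is (10)·(9/19) − 5 = -5/19.
For Firm B: with q = P(High), equating Enter's and Stay's payoffs gives 10q − 5 = −9q + 4 ⇒ q = 9/19.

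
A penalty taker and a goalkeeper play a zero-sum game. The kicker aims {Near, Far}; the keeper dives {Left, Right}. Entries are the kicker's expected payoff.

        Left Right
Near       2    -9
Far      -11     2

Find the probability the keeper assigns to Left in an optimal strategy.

11/24

Row minima: Near → -9, Far → -11; maximin = -9.
Column maxima: Left → 2, Right → 2; minimax = 2.
-9 ≠ 2, so there is no saddle point; optimal play is mixed.
Let the kicker play Near with probability p. Expected payoff against Left: 2p + (-11)(1−p) = 13p − 11; against Right: (-9)p + 2(1−p) = −11p + 2.
Setting these equal: 13p − 11 = −11p + 2 ⇒ 24p = 13 ⇒ p = 13/24, and the value is (13)·(13/24) − 11 = -95/24.
For the keeper: with q = P(Left), equating Near's and Far's payoffs gives 11q − 9 = −13q + 2 ⇒ q = 11/24.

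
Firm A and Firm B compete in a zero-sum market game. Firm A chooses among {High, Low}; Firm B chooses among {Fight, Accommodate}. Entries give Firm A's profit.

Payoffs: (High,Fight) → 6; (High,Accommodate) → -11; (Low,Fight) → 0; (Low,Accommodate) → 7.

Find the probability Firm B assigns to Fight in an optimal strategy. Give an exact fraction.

3/4

Row minima: High → -11, Low → 0; maximin = 0.
Column maxima: Fight → 6, Accommodate → 7; minimax = 6.
0 ≠ 6, so there is no saddle point; optimal play is mixed.
Let Firm A play High with probability p. Expected payoff against Fight: 6p + 0(1−p) = 6p; against Accommodate: (-11)p + 7(1−p) = −18p + 7.
Setting these equal: 6p = −18p + 7 ⇒ 24p = 7 ⇒ p = 7/24, and the value is (6)·(7/24) = 7/4.
For Firm B: with q = P(Fight), equating High's and Low's payoffs gives 17q − 11 = −7q + 7 ⇒ q = 3/4.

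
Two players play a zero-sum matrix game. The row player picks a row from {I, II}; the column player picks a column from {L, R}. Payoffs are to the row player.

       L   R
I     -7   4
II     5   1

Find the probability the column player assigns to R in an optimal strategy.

Row minima: I → -7, II → 1; maximin = 1.
Column maxima: L → 5, R → 4; minimax = 4.
1 ≠ 4, so there is no saddle point; optimal play is mixed.
Let the row player play I with probability p. Expected payoff against L: (-7)p + 5(1−p) = −12p + 5; against R: 4p + 1(1−p) = 3p + 1.
Setting these equal: −12p + 5 = 3p + 1 ⇒ −15p = -4 ⇒ p = 4/15, and the value is (-12)·(4/15) + 5 = 9/5.
For the column player: with q = P(L), equating I's and II's payoffs gives −11q + 4 = 4q + 1 ⇒ q = 1/5.

4/5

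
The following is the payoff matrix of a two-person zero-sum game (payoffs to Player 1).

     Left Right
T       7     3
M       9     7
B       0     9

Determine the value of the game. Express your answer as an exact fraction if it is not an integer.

Row minima: T → 3, M → 7, B → 0; maximin = 7.
Column maxima: Left → 9, Right → 9; minimax = 9.
7 ≠ 9, so there is no saddle point; optimal play is mixed.
T is strictly dominated by M, so Player 1 never plays it.
On the remaining 2×2 (M, B vs Left, Right):
Let Player 1 play M with probability p. Expected payoff against Left: 9p + 0(1−p) = 9p; against Right: 7p + 9(1−p) = −2p + 9.
Setting these equal: 9p = −2p + 9 ⇒ 11p = 9 ⇒ p = 9/11, and the value is (9)·(9/11) = 81/11.
For Player 2: with q = P(Left), equating M's and B's payoffs gives 2q + 7 = −9q + 9 ⇒ q = 2/11.

81/11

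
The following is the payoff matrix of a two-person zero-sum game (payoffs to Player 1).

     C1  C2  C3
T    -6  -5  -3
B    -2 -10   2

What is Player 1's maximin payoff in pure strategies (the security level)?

-6

Row minima: T → -6, B → -10.
The best of these is -6.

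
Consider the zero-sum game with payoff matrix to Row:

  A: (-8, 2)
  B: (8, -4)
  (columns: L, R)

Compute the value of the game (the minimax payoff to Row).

Row minima: A → -8, B → -4; maximin = -4.
Column maxima: L → 8, R → 2; minimax = 2.
-4 ≠ 2, so there is no saddle point; optimal play is mixed.
Let Row play A with probability p. Expected payoff against L: (-8)p + 8(1−p) = −16p + 8; against R: 2p + (-4)(1−p) = 6p − 4.
Setting these equal: −16p + 8 = 6p − 4 ⇒ −22p = -12 ⇒ p = 6/11, and the value is (-16)·(6/11) + 8 = -8/11.
For Column: with q = P(L), equating A's and B's payoffs gives −10q + 2 = 12q − 4 ⇒ q = 3/11.

-8/11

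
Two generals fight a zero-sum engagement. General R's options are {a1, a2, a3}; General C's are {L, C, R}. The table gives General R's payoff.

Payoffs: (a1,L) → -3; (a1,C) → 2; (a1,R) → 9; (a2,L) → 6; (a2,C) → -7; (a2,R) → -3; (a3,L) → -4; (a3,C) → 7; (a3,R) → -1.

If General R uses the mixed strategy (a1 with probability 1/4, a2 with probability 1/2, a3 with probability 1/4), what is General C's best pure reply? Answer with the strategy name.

C

If General C plays L, General R's expected payoff is (1/4)·(-3) + (1/2)·6 + (1/4)·(-4) = 5/4.
If General C plays C, General R's expected payoff is (1/4)·2 + (1/2)·(-7) + (1/4)·7 = -5/4.
If General C plays R, General R's expected payoff is (1/4)·9 + (1/2)·(-3) + (1/4)·(-1) = 1/2.
General C minimizes General R's payoff; the smallest is -5/4, so the best response is C.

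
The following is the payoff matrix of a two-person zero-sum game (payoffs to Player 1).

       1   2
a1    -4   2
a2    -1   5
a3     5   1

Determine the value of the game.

Row minima: a1 → -4, a2 → -1, a3 → 1; maximin = 1.
Column maxima: 1 → 5, 2 → 5; minimax = 5.
1 ≠ 5, so there is no saddle point; optimal play is mixed.
a1 is strictly dominated by a2, so Player 1 never plays it.
On the remaining 2×2 (a2, a3 vs 1, 2):
Let Player 1 play a2 with probability p. Expected payoff against 1: (-1)p + 5(1−p) = −6p + 5; against 2: 5p + 1(1−p) = 4p + 1.
Setting these equal: −6p + 5 = 4p + 1 ⇒ −10p = -4 ⇒ p = 2/5, and the value is (-6)·(2/5) + 5 = 13/5.
For Player 2: with q = P(1), equating a2's and a3's payoffs gives −6q + 5 = 4q + 1 ⇒ q = 2/5.

13/5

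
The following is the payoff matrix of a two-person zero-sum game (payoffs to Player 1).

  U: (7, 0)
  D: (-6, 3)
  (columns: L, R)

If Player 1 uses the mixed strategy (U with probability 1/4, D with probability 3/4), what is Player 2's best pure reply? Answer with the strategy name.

L

If Player 2 plays L, Player 1's expected payoff is (1/4)·7 + (3/4)·(-6) = -11/4.
If Player 2 plays R, Player 1's expected payoff is (1/4)·0 + (3/4)·3 = 9/4.
Player 2 minimizes Player 1's payoff; the smallest is -11/4, so the best response is L.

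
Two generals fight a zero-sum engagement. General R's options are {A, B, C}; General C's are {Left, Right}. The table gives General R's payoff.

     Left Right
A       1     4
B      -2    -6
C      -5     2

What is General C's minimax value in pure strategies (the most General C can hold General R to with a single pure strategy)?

1

Column maxima: Left → 1, Right → 4.
The smallest of these is 1.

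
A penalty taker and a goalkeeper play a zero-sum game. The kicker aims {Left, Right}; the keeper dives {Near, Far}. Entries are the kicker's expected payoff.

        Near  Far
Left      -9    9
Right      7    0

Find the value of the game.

63/25

Row minima: Left → -9, Right → 0; maximin = 0.
Column maxima: Near → 7, Far → 9; minimax = 7.
0 ≠ 7, so there is no saddle point; optimal play is mixed.
Let the kicker play Left with probability p. Expected payoff against Near: (-9)p + 7(1−p) = −16p + 7; against Far: 9p + 0(1−p) = 9p.
Setting these equal: −16p + 7 = 9p ⇒ −25p = -7 ⇒ p = 7/25, and the value is (-16)·(7/25) + 7 = 63/25.
For the keeper: with q = P(Near), equating Left's and Right's payoffs gives −18q + 9 = 7q ⇒ q = 9/25.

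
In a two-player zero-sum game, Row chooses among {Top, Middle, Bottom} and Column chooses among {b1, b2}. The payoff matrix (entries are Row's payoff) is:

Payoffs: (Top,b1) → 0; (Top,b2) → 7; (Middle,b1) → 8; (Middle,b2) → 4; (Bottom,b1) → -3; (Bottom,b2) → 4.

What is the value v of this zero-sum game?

56/11

Row minima: Top → 0, Middle → 4, Bottom → -3; maximin = 4.
Column maxima: b1 → 8, b2 → 7; minimax = 7.
4 ≠ 7, so there is no saddle point; optimal play is mixed.
Bottom is strictly dominated by Top, so Row never plays it.
On the remaining 2×2 (Top, Middle vs b1, b2):
Let Row play Top with probability p. Expected payoff against b1: 0p + 8(1−p) = −8p + 8; against b2: 7p + 4(1−p) = 3p + 4.
Setting these equal: −8p + 8 = 3p + 4 ⇒ −11p = -4 ⇒ p = 4/11, and the value is (-8)·(4/11) + 8 = 56/11.
For Column: with q = P(b1), equating Top's and Middle's payoffs gives −7q + 7 = 4q + 4 ⇒ q = 3/11.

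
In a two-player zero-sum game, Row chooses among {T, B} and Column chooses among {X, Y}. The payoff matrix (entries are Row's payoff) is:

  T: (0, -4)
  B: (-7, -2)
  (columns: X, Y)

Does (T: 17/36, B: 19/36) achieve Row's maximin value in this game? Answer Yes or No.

No

Against X this mix gives (17/36)·0 + (19/36)·(-7) = -133/36.
Against Y this mix gives (17/36)·(-4) + (19/36)·(-2) = -53/18.
Column will play X, holding Row to -133/36. Shifting weight toward the row that does better against X would raise this floor (the equalizing mix achieves -28/9 against both X and Y), so the proposed strategy is not optimal.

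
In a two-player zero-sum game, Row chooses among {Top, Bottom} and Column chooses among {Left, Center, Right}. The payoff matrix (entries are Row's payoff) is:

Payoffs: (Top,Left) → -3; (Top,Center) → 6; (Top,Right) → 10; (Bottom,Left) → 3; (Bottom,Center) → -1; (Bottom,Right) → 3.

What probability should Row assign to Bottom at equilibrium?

Row minima: Top → -3, Bottom → -1; maximin = -1.
Column maxima: Left → 3, Center → 6, Right → 10; minimax = 3.
-1 ≠ 3, so there is no saddle point; optimal play is mixed.
Right is strictly dominated by Center (it gives Row strictly more in every row), so Column never plays it.
On the remaining 2×2 (Top, Bottom vs Left, Center):
Let Row play Top with probability p. Expected payoff against Left: (-3)p + 3(1−p) = −6p + 3; against Center: 6p + (-1)(1−p) = 7p − 1.
Setting these equal: −6p + 3 = 7p − 1 ⇒ −13p = -4 ⇒ p = 4/13, and the value is (-6)·(4/13) + 3 = 15/13.
For Column: with q = P(Left), equating Top's and Bottom's payoffs gives −9q + 6 = 4q − 1 ⇒ q = 7/13.

9/13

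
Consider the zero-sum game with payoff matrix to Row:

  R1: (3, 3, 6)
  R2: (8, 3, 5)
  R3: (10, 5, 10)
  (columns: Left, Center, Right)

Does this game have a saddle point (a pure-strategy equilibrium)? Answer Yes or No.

Row minima: R1 → 3, R2 → 3, R3 → 5; maximin = 5.
Column maxima: Left → 10, Center → 5, Right → 10; minimax = 5.
maximin = minimax = 5, so a saddle point exists.

Yes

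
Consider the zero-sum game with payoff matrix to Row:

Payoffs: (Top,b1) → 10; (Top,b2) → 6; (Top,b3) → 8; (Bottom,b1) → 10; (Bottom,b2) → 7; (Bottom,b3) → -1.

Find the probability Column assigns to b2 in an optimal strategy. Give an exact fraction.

Row minima: Top → 6, Bottom → -1; maximin = 6.
Column maxima: b1 → 10, b2 → 7, b3 → 8; minimax = 7.
6 ≠ 7, so there is no saddle point; optimal play is mixed.
b1 is strictly dominated by b2 (it gives Row strictly more in every row), so Column never plays it.
On the remaining 2×2 (Top, Bottom vs b2, b3):
Let Row play Top with probability p. Expected payoff against b2: 6p + 7(1−p) = −p + 7; against b3: 8p + (-1)(1−p) = 9p − 1.
Setting these equal: −p + 7 = 9p − 1 ⇒ −10p = -8 ⇒ p = 4/5, and the value is (-1)·(4/5) + 7 = 31/5.
For Column: with q = P(b2), equating Top's and Bottom's payoffs gives −2q + 8 = 8q − 1 ⇒ q = 9/10.

9/10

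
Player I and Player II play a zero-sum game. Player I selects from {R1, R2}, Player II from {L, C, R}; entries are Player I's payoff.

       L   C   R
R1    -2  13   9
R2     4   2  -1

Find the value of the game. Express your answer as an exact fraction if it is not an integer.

17/8

Row minima: R1 → -2, R2 → -1; maximin = -1.
Column maxima: L → 4, C → 13, R → 9; minimax = 4.
-1 ≠ 4, so there is no saddle point; optimal play is mixed.
C is strictly dominated by R (it gives Player I strictly more in every row), so Player II never plays it.
On the remaining 2×2 (R1, R2 vs L, R):
Let Player I play R1 with probability p. Expected payoff against L: (-2)p + 4(1−p) = −6p + 4; against R: 9p + (-1)(1−p) = 10p − 1.
Setting these equal: −6p + 4 = 10p − 1 ⇒ −16p = -5 ⇒ p = 5/16, and the value is (-6)·(5/16) + 4 = 17/8.
For Player II: with q = P(L), equating R1's and R2's payoffs gives −11q + 9 = 5q − 1 ⇒ q = 5/8.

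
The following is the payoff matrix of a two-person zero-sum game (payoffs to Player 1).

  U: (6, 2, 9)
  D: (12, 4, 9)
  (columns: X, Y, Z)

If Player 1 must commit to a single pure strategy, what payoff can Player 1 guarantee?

Row minima: U → 2, D → 4.
The best of these is 4.

4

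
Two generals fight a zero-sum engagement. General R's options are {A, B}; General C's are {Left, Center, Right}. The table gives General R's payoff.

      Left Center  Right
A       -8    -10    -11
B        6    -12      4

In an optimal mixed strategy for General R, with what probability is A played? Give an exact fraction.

16/17

Row minima: A → -11, B → -12; maximin = -11.
Column maxima: Left → 6, Center → -10, Right → 4; minimax = -10.
-11 ≠ -10, so there is no saddle point; optimal play is mixed.
Left is strictly dominated by Center (it gives General R strictly more in every row), so General C never plays it.
On the remaining 2×2 (A, B vs Center, Right):
Let General R play A with probability p. Expected payoff against Center: (-10)p + (-12)(1−p) = 2p − 12; against Right: (-11)p + 4(1−p) = −15p + 4.
Setting these equal: 2p − 12 = −15p + 4 ⇒ 17p = 16 ⇒ p = 16/17, and the value is (2)·(16/17) − 12 = -172/17.
For General C: with q = P(Center), equating A's and B's payoffs gives q − 11 = −16q + 4 ⇒ q = 15/17.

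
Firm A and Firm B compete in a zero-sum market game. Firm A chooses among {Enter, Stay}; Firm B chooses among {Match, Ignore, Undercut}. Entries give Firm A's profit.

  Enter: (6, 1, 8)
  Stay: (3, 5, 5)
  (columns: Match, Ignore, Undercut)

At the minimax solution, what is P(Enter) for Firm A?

Row minima: Enter → 1, Stay → 3; maximin = 3.
Column maxima: Match → 6, Ignore → 5, Undercut → 8; minimax = 5.
3 ≠ 5, so there is no saddle point; optimal play is mixed.
Undercut is strictly dominated by Match (it gives Firm A strictly more in every row), so Firm B never plays it.
On the remaining 2×2 (Enter, Stay vs Match, Ignore):
Let Firm A play Enter with probability p. Expected payoff against Match: 6p + 3(1−p) = 3p + 3; against Ignore: 1p + 5(1−p) = −4p + 5.
Setting these equal: 3p + 3 = −4p + 5 ⇒ 7p = 2 ⇒ p = 2/7, and the value is (3)·(2/7) + 3 = 27/7.
For Firm B: with q = P(Match), equating Enter's and Stay's payoffs gives 5q + 1 = −2q + 5 ⇒ q = 4/7.

2/7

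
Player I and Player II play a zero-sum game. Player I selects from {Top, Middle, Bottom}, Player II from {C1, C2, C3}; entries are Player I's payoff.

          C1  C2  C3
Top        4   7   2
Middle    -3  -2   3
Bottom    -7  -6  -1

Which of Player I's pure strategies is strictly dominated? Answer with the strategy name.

Top gives a strictly higher payoff than Bottom against every column: 4 > -7, 7 > -6, 2 > -1.
So Bottom is strictly dominated and Player I never plays it.

Bottom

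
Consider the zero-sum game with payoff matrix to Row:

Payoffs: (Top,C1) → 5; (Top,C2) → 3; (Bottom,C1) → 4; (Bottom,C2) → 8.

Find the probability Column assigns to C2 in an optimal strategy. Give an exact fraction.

1/6

Row minima: Top → 3, Bottom → 4; maximin = 4.
Column maxima: C1 → 5, C2 → 8; minimax = 5.
4 ≠ 5, so there is no saddle point; optimal play is mixed.
Let Row play Top with probability p. Expected payoff against C1: 5p + 4(1−p) = p + 4; against C2: 3p + 8(1−p) = −5p + 8.
Setting these equal: p + 4 = −5p + 8 ⇒ 6p = 4 ⇒ p = 2/3, and the value is (1)·(2/3) + 4 = 14/3.
For Column: with q = P(C1), equating Top's and Bottom's payoffs gives 2q + 3 = −4q + 8 ⇒ q = 5/6.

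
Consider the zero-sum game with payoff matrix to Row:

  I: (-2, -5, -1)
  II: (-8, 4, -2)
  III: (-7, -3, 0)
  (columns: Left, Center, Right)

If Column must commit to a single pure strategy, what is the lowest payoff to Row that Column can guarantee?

Column maxima: Left → -2, Center → 4, Right → 0.
The smallest of these is -2.

-2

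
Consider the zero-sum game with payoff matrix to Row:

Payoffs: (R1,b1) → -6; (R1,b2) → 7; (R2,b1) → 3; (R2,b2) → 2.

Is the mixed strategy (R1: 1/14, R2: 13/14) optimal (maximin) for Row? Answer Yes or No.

Against b1 this mix gives (1/14)·(-6) + (13/14)·3 = 33/14.
Against b2 this mix gives (1/14)·7 + (13/14)·2 = 33/14.
All of Column's active replies (b1, b2) yield 33/14, and no column does worse for Row. The mix makes Column indifferent and guarantees 33/14, so it is optimal.

Yes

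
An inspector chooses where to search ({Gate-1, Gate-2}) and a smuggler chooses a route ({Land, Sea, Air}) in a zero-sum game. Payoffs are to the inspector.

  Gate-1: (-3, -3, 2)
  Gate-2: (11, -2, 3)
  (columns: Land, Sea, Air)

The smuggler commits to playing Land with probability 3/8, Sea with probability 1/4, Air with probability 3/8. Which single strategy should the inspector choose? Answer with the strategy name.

Expected payoff of Gate-1: (3/8)·(-3) + (1/4)·(-3) + (3/8)·2 = -9/8.
Expected payoff of Gate-2: (3/8)·11 + (1/4)·(-2) + (3/8)·3 = 19/4.
The largest is 19/4, so the inspector's best response is Gate-2.

Gate-2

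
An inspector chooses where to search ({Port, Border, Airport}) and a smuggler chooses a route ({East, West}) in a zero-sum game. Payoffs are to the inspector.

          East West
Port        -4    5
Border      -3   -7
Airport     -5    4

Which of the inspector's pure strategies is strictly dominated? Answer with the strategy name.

Airport

Port gives a strictly higher payoff than Airport against every column: -4 > -5, 5 > 4.
So Airport is strictly dominated and the inspector never plays it.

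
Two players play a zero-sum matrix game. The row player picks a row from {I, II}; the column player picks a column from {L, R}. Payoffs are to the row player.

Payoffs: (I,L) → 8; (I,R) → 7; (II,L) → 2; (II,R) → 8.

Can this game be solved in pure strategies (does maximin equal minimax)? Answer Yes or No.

No

Row minima: I → 7, II → 2; maximin = 7.
Column maxima: L → 8, R → 8; minimax = 8.
7 ≠ 8, so no pure-strategy equilibrium exists.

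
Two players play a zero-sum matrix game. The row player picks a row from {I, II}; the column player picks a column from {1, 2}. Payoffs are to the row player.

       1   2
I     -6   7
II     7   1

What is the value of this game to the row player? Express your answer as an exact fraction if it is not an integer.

Row minima: I → -6, II → 1; maximin = 1.
Column maxima: 1 → 7, 2 → 7; minimax = 7.
1 ≠ 7, so there is no saddle point; optimal play is mixed.
Let the row player play I with probability p. Expected payoff against 1: (-6)p + 7(1−p) = −13p + 7; against 2: 7p + 1(1−p) = 6p + 1.
Setting these equal: −13p + 7 = 6p + 1 ⇒ −19p = -6 ⇒ p = 6/19, and the value is (-13)·(6/19) + 7 = 55/19.
For the column player: with q = P(1), equating I's and II's payoffs gives −13q + 7 = 6q + 1 ⇒ q = 6/19.

55/19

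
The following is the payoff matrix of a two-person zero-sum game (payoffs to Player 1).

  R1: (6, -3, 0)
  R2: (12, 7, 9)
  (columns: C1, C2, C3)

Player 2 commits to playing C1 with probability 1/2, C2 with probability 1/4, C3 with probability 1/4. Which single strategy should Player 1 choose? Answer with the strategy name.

Expected payoff of R1: (1/2)·6 + (1/4)·(-3) + (1/4)·0 = 9/4.
Expected payoff of R2: (1/2)·12 + (1/4)·7 + (1/4)·9 = 10.
The largest is 10, so Player 1's best response is R2.

R2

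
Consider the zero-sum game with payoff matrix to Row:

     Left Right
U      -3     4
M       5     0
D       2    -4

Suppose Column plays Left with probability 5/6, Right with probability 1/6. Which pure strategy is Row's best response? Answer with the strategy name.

Expected payoff of U: (5/6)·(-3) + (1/6)·4 = -11/6.
Expected payoff of M: (5/6)·5 + (1/6)·0 = 25/6.
Expected payoff of D: (5/6)·2 + (1/6)·(-4) = 1.
The largest is 25/6, so Row's best response is M.

M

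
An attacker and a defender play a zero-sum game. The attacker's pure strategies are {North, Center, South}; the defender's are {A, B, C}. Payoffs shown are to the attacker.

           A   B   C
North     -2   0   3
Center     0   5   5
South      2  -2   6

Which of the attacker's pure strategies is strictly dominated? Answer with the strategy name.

Center gives a strictly higher payoff than North against every column: 0 > -2, 5 > 0, 5 > 3.
So North is strictly dominated and the attacker never plays it.

North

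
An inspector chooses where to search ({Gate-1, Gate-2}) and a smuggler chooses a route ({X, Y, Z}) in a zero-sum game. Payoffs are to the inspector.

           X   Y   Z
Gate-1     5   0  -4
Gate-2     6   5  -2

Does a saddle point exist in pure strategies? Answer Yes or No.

Yes

Row minima: Gate-1 → -4, Gate-2 → -2; maximin = -2.
Column maxima: X → 6, Y → 5, Z → -2; minimax = -2.
maximin = minimax = -2, so a saddle point exists.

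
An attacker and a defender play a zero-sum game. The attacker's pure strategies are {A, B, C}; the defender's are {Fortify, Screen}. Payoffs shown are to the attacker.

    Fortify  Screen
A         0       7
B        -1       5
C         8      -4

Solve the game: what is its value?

Row minima: A → 0, B → -1, C → -4; maximin = 0.
Column maxima: Fortify → 8, Screen → 7; minimax = 7.
0 ≠ 7, so there is no saddle point; optimal play is mixed.
B is strictly dominated by A, so the attacker never plays it.
On the remaining 2×2 (A, C vs Fortify, Screen):
Let the attacker play A with probability p. Expected payoff against Fortify: 0p + 8(1−p) = −8p + 8; against Screen: 7p + (-4)(1−p) = 11p − 4.
Setting these equal: −8p + 8 = 11p − 4 ⇒ −19p = -12 ⇒ p = 12/19, and the value is (-8)·(12/19) + 8 = 56/19.
For the defender: with q = P(Fortify), equating A's and C's payoffs gives −7q + 7 = 12q − 4 ⇒ q = 11/19.

56/19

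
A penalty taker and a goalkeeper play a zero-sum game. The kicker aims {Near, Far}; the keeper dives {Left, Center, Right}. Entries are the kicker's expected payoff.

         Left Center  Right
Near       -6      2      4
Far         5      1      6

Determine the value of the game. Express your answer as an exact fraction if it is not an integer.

4/3

Row minima: Near → -6, Far → 1; maximin = 1.
Column maxima: Left → 5, Center → 2, Right → 6; minimax = 2.
1 ≠ 2, so there is no saddle point; optimal play is mixed.
Right is strictly dominated by Left (it gives the kicker strictly more in every row), so the keeper never plays it.
On the remaining 2×2 (Near, Far vs Left, Center):
Let the kicker play Near with probability p. Expected payoff against Left: (-6)p + 5(1−p) = −11p + 5; against Center: 2p + 1(1−p) = p + 1.
Setting these equal: −11p + 5 = p + 1 ⇒ −12p = -4 ⇒ p = 1/3, and the value is (-11)·(1/3) + 5 = 4/3.
For the keeper: with q = P(Left), equating Near's and Far's payoffs gives −8q + 2 = 4q + 1 ⇒ q = 1/12.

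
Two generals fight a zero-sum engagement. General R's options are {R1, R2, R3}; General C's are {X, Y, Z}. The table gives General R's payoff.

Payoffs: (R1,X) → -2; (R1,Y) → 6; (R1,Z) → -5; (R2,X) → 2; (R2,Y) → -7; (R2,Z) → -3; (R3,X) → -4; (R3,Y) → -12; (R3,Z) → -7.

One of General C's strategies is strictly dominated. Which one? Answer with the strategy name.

Z holds General R's payoff strictly below X in every row: -5 < -2, -3 < 2, -7 < -4.
So X is strictly dominated for General C.

X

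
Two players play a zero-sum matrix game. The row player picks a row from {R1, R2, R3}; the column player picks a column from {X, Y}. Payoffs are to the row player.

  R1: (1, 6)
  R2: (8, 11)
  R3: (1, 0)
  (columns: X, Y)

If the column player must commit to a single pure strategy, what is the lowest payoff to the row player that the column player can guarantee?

8

Column maxima: X → 8, Y → 11.
The smallest of these is 8.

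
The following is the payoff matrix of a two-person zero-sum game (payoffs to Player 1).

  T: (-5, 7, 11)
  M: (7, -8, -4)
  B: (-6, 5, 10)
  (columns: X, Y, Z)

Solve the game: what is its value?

1/3

Row minima: T → -5, M → -8, B → -6; maximin = -5.
Column maxima: X → 7, Y → 7, Z → 11; minimax = 7.
-5 ≠ 7, so there is no saddle point; optimal play is mixed.
B is strictly dominated by T, so Player 1 never plays it.
Z is strictly dominated by Y (it gives Player 1 strictly more in every row), so Player 2 never plays it.
On the remaining 2×2 (T, M vs X, Y):
Let Player 1 play T with probability p. Expected payoff against X: (-5)p + 7(1−p) = −12p + 7; against Y: 7p + (-8)(1−p) = 15p − 8.
Setting these equal: −12p + 7 = 15p − 8 ⇒ −27p = -15 ⇒ p = 5/9, and the value is (-12)·(5/9) + 7 = 1/3.
For Player 2: with q = P(X), equating T's and M's payoffs gives −12q + 7 = 15q − 8 ⇒ q = 5/9.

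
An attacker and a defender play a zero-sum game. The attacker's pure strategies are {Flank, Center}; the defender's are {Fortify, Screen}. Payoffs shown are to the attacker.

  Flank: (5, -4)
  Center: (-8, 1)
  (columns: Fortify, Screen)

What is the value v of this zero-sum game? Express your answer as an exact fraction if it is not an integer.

Row minima: Flank → -4, Center → -8; maximin = -4.
Column maxima: Fortify → 5, Screen → 1; minimax = 1.
-4 ≠ 1, so there is no saddle point; optimal play is mixed.
Let the attacker play Flank with probability p. Expected payoff against Fortify: 5p + (-8)(1−p) = 13p − 8; against Screen: (-4)p + 1(1−p) = −5p + 1.
Setting these equal: 13p − 8 = −5p + 1 ⇒ 18p = 9 ⇒ p = 1/2, and the value is (13)·(1/2) − 8 = -3/2.
For the defender: with q = P(Fortify), equating Flank's and Center's payoffs gives 9q − 4 = −9q + 1 ⇒ q = 5/18.

-3/2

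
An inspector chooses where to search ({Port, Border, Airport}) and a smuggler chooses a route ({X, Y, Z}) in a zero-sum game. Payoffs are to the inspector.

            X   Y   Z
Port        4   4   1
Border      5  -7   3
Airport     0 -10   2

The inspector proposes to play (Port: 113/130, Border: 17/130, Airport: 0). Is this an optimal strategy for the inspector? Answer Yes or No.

No

Against X this mix gives (113/130)·4 + (17/130)·5 = 537/130.
Against Y this mix gives (113/130)·4 + (17/130)·(-7) = 333/130.
Against Z this mix gives (113/130)·1 + (17/130)·3 = 82/65.
The smuggler will play Z, holding the inspector to 82/65. Shifting weight toward the row that does better against Z would raise this floor (the equalizing mix achieves 19/13 against both Z and Y), so the proposed strategy is not optimal.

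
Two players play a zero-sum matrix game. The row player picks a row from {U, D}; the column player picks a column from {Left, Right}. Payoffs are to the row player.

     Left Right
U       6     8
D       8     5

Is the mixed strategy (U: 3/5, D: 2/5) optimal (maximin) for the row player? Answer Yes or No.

Against Left this mix gives (3/5)·6 + (2/5)·8 = 34/5.
Against Right this mix gives (3/5)·8 + (2/5)·5 = 34/5.
All of the column player's active replies (Left, Right) yield 34/5, and no column does worse for the row player. The mix makes the column player indifferent and guarantees 34/5, so it is optimal.

Yes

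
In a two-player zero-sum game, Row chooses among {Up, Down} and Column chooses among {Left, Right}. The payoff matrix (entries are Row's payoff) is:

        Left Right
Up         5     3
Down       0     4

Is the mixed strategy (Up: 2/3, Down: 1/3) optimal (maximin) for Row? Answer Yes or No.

Yes

Against Left this mix gives (2/3)·5 + (1/3)·0 = 10/3.
Against Right this mix gives (2/3)·3 + (1/3)·4 = 10/3.
All of Column's active replies (Left, Right) yield 10/3, and no column does worse for Row. The mix makes Column indifferent and guarantees 10/3, so it is optimal.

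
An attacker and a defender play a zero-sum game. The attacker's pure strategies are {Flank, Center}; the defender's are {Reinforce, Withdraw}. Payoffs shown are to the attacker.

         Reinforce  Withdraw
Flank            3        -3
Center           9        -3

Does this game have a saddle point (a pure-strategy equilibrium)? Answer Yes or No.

Yes

Row minima: Flank → -3, Center → -3; maximin = -3.
Column maxima: Reinforce → 9, Withdraw → -3; minimax = -3.
maximin = minimax = -3, so a saddle point exists.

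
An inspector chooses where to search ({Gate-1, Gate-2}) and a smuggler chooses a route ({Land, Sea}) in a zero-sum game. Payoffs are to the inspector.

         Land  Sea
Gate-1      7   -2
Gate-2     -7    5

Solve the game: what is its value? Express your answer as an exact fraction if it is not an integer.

Row minima: Gate-1 → -2, Gate-2 → -7; maximin = -2.
Column maxima: Land → 7, Sea → 5; minimax = 5.
-2 ≠ 5, so there is no saddle point; optimal play is mixed.
Let the inspector play Gate-1 with probability p. Expected payoff against Land: 7p + (-7)(1−p) = 14p − 7; against Sea: (-2)p + 5(1−p) = −7p + 5.
Setting these equal: 14p − 7 = −7p + 5 ⇒ 21p = 12 ⇒ p = 4/7, and the value is (14)·(4/7) − 7 = 1.
For the smuggler: with q = P(Land), equating Gate-1's and Gate-2's payoffs gives 9q − 2 = −12q + 5 ⇒ q = 1/3.

1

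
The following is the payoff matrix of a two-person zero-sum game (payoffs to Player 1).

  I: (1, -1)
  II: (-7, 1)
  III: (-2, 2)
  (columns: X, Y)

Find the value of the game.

0

Row minima: I → -1, II → -7, III → -2; maximin = -1.
Column maxima: X → 1, Y → 2; minimax = 1.
-1 ≠ 1, so there is no saddle point; optimal play is mixed.
II is strictly dominated by III, so Player 1 never plays it.
On the remaining 2×2 (I, III vs X, Y):
Let Player 1 play I with probability p. Expected payoff against X: 1p + (-2)(1−p) = 3p − 2; against Y: (-1)p + 2(1−p) = −3p + 2.
Setting these equal: 3p − 2 = −3p + 2 ⇒ 6p = 4 ⇒ p = 2/3, and the value is (3)·(2/3) − 2 = 0.
For Player 2: with q = P(X), equating I's and III's payoffs gives 2q − 1 = −4q + 2 ⇒ q = 1/2.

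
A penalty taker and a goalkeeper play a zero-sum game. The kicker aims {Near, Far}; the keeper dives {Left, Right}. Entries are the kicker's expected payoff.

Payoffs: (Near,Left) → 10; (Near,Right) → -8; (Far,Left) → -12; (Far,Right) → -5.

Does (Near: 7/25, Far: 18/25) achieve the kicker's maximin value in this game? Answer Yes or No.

Yes

Against Left this mix gives (7/25)·10 + (18/25)·(-12) = -146/25.
Against Right this mix gives (7/25)·(-8) + (18/25)·(-5) = -146/25.
All of the keeper's active replies (Left, Right) yield -146/25, and no column does worse for the kicker. The mix makes the keeper indifferent and guarantees -146/25, so it is optimal.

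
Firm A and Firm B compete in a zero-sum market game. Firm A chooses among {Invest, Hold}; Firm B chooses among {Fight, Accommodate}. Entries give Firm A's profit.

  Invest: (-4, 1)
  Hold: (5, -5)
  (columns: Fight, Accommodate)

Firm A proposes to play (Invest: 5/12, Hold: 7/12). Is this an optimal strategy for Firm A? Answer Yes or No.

Against Fight this mix gives (5/12)·(-4) + (7/12)·5 = 5/4.
Against Accommodate this mix gives (5/12)·1 + (7/12)·(-5) = -5/2.
Firm B will play Accommodate, holding Firm A to -5/2. Shifting weight toward the row that does better against Accommodate would raise this floor (the equalizing mix achieves -1 against both Accommodate and Fight), so the proposed strategy is not optimal.

No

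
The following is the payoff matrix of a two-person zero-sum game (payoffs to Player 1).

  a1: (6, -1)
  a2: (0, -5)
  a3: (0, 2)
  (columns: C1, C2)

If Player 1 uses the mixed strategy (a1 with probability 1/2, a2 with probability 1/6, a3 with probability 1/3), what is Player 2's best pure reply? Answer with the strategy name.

If Player 2 plays C1, Player 1's expected payoff is (1/2)·6 + (1/6)·0 + (1/3)·0 = 3.
If Player 2 plays C2, Player 1's expected payoff is (1/2)·(-1) + (1/6)·(-5) + (1/3)·2 = -2/3.
Player 2 minimizes Player 1's payoff; the smallest is -2/3, so the best response is C2.

C2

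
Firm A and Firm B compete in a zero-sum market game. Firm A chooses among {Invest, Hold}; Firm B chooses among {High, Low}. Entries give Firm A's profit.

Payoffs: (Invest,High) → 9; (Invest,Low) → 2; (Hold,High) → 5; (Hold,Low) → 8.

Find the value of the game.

31/5

Row minima: Invest → 2, Hold → 5; maximin = 5.
Column maxima: High → 9, Low → 8; minimax = 8.
5 ≠ 8, so there is no saddle point; optimal play is mixed.
Let Firm A play Invest with probability p. Expected payoff against High: 9p + 5(1−p) = 4p + 5; against Low: 2p + 8(1−p) = −6p + 8.
Setting these equal: 4p + 5 = −6p + 8 ⇒ 10p = 3 ⇒ p = 3/10, and the value is (4)·(3/10) + 5 = 31/5.
For Firm B: with q = P(High), equating Invest's and Hold's payoffs gives 7q + 2 = −3q + 8 ⇒ q = 3/5.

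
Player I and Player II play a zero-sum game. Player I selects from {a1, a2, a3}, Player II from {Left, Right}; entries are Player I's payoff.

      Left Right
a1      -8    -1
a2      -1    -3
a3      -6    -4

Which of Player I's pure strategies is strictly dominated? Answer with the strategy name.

a3

a2 gives a strictly higher payoff than a3 against every column: -1 > -6, -3 > -4.
So a3 is strictly dominated and Player I never plays it.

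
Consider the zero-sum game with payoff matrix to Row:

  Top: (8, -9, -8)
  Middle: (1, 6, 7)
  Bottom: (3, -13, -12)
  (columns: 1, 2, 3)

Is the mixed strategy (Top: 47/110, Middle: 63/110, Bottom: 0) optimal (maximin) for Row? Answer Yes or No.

Against 1 this mix gives (47/110)·8 + (63/110)·1 = 439/110.
Against 2 this mix gives (47/110)·(-9) + (63/110)·6 = -9/22.
Against 3 this mix gives (47/110)·(-8) + (63/110)·7 = 13/22.
Column will play 2, holding Row to -9/22. Shifting weight toward the row that does better against 2 would raise this floor (the equalizing mix achieves 57/22 against both 2 and 1), so the proposed strategy is not optimal.

No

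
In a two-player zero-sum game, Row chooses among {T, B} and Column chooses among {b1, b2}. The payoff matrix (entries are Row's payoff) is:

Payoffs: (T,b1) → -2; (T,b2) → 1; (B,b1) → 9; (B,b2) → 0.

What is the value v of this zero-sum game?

Row minima: T → -2, B → 0; maximin = 0.
Column maxima: b1 → 9, b2 → 1; minimax = 1.
0 ≠ 1, so there is no saddle point; optimal play is mixed.
Let Row play T with probability p. Expected payoff against b1: (-2)p + 9(1−p) = −11p + 9; against b2: 1p + 0(1−p) = p.
Setting these equal: −11p + 9 = p ⇒ −12p = -9 ⇒ p = 3/4, and the value is (-11)·(3/4) + 9 = 3/4.
For Column: with q = P(b1), equating T's and B's payoffs gives −3q + 1 = 9q ⇒ q = 1/12.

3/4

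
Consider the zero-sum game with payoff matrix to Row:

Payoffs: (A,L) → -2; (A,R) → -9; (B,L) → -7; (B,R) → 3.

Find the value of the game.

-69/17

Row minima: A → -9, B → -7; maximin = -7.
Column maxima: L → -2, R → 3; minimax = -2.
-7 ≠ -2, so there is no saddle point; optimal play is mixed.
Let Row play A with probability p. Expected payoff against L: (-2)p + (-7)(1−p) = 5p − 7; against R: (-9)p + 3(1−p) = −12p + 3.
Setting these equal: 5p − 7 = −12p + 3 ⇒ 17p = 10 ⇒ p = 10/17, and the value is (5)·(10/17) − 7 = -69/17.
For Column: with q = P(L), equating A's and B's payoffs gives 7q − 9 = −10q + 3 ⇒ q = 12/17.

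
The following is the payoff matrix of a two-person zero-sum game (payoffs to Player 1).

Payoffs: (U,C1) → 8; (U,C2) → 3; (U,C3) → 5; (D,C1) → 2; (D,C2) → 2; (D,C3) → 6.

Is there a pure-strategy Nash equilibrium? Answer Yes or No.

Row minima: U → 3, D → 2; maximin = 3.
Column maxima: C1 → 8, C2 → 3, C3 → 6; minimax = 3.
maximin = minimax = 3, so a saddle point exists.

Yes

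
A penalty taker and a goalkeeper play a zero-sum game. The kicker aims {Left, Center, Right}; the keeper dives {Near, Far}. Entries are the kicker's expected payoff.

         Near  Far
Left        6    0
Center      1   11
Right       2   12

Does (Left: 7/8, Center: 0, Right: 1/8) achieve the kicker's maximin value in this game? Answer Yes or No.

No

Against Near this mix gives (7/8)·6 + (1/8)·2 = 11/2.
Against Far this mix gives (7/8)·0 + (1/8)·12 = 3/2.
The keeper will play Far, holding the kicker to 3/2. Shifting weight toward the row that does better against Far would raise this floor (the equalizing mix achieves 9/2 against both Far and Near), so the proposed strategy is not optimal.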